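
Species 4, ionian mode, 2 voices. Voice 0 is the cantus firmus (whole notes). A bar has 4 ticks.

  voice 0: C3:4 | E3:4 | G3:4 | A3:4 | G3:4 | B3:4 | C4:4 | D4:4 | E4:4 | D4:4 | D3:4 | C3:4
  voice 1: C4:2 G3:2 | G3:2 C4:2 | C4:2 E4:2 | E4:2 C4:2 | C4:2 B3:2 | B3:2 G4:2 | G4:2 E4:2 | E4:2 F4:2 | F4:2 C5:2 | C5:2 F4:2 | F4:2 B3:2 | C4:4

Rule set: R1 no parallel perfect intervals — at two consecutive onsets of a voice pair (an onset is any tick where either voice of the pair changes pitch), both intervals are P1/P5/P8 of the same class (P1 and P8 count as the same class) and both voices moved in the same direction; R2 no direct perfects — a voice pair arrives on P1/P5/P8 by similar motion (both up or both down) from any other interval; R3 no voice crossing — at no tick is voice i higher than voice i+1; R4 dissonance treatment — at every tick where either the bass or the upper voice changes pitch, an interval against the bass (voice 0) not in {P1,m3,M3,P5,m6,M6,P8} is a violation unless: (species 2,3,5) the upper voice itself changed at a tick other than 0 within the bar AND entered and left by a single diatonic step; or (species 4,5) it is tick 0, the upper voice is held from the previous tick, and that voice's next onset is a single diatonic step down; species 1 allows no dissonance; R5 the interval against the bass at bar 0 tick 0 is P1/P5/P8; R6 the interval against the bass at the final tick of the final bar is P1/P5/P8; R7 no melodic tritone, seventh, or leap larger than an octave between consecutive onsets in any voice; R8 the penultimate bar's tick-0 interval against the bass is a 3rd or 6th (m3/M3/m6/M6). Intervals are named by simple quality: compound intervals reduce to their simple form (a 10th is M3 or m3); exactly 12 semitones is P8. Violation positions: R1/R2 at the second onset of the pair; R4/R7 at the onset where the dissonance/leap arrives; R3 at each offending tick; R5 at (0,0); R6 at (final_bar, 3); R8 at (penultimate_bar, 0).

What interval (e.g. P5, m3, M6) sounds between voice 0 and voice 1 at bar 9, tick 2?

m3

voice 0=D4 voice 1=F4 -> m3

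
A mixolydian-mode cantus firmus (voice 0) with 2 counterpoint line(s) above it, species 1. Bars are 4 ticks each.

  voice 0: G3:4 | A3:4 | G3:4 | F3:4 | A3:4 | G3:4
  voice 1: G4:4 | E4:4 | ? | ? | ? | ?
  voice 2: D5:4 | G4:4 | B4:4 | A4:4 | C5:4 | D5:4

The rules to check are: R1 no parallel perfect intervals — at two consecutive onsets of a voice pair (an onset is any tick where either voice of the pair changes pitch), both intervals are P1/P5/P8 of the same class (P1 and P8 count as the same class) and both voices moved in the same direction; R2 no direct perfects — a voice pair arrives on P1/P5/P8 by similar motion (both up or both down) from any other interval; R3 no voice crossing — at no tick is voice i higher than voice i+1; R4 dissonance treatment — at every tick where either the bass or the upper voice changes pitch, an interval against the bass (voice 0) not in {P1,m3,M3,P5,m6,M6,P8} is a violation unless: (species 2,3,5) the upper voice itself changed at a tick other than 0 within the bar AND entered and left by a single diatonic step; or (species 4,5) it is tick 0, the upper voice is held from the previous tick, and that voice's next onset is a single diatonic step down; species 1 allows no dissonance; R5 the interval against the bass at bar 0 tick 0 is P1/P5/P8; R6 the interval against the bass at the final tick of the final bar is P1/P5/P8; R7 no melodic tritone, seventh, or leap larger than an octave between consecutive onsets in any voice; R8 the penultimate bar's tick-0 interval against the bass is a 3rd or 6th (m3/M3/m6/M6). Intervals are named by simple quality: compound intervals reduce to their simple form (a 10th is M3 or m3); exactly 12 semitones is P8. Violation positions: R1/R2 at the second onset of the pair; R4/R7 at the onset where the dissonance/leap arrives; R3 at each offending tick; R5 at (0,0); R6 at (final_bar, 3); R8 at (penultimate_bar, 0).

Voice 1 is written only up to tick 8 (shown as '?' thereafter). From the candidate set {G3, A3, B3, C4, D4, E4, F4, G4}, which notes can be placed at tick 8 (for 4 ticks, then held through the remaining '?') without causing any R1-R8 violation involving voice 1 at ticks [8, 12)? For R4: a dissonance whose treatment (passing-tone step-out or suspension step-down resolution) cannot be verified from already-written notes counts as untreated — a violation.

G3: violates R2
A3: violates R4
B3: legal
C4: violates R4
D4: violates R1
E4: legal
F4: violates R4
G4: legal

{B3, E4, G4}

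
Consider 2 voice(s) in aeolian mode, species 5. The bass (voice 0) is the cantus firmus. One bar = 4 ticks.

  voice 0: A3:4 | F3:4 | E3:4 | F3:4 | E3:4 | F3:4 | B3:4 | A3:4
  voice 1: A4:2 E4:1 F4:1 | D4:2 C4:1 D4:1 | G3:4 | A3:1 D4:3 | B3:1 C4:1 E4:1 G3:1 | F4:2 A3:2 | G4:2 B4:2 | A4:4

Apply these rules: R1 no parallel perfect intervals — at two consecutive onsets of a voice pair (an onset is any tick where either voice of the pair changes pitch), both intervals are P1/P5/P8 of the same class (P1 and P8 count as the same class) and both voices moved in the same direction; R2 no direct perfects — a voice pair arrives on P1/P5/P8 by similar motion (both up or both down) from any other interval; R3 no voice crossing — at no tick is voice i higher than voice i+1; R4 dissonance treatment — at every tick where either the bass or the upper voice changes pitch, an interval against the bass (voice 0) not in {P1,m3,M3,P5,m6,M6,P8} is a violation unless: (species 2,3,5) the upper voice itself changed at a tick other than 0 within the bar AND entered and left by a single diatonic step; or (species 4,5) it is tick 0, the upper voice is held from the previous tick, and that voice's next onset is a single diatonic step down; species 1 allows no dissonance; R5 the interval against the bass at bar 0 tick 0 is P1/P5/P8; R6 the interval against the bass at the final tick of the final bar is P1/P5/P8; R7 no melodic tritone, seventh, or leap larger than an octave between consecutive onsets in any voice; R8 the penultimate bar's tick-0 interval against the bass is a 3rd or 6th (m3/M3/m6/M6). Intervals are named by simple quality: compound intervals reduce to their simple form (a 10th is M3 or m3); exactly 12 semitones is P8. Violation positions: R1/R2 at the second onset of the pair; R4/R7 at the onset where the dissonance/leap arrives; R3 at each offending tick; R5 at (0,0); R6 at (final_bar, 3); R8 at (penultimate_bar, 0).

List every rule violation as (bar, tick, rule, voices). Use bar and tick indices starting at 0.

bar 0: v0=A3 v1=A4 downbeat P8
bar 1: v0=F3 v1=D4 downbeat M6
bar 2: v0=E3 v1=G3 downbeat m3
bar 3: v0=F3 v1=A3 downbeat M3
bar 4: v0=E3 v1=B3 downbeat P5
bar 5: v0=F3 v1=F4 downbeat P8
bar 6: v0=B3 v1=G4 downbeat m6
bar 7: v0=A3 v1=A4 downbeat P8
  -> R2 @ bar 4 tick 0 v(0, 1): F3/D4 M6 -> E3/B3 P5 similar
  -> R2 @ bar 5 tick 0 v(0, 1): E3/G3 m3 -> F3/F4 P8 similar
  -> R7 @ bar 5 tick 0 v(1,): G3->F4 leap 10st
  -> R7 @ bar 6 tick 0 v(0,): F3->B3 leap 6st
  -> R7 @ bar 6 tick 0 v(1,): A3->G4 leap 10st
  -> R1 @ bar 7 tick 0 v(0, 1): B3/B4 P8 -> A3/A4 P8 similar

(4, 0, R2, (0, 1))
(5, 0, R2, (0, 1))
(5, 0, R7, (1,))
(6, 0, R7, (0,))
(6, 0, R7, (1,))
(7, 0, R1, (0, 1))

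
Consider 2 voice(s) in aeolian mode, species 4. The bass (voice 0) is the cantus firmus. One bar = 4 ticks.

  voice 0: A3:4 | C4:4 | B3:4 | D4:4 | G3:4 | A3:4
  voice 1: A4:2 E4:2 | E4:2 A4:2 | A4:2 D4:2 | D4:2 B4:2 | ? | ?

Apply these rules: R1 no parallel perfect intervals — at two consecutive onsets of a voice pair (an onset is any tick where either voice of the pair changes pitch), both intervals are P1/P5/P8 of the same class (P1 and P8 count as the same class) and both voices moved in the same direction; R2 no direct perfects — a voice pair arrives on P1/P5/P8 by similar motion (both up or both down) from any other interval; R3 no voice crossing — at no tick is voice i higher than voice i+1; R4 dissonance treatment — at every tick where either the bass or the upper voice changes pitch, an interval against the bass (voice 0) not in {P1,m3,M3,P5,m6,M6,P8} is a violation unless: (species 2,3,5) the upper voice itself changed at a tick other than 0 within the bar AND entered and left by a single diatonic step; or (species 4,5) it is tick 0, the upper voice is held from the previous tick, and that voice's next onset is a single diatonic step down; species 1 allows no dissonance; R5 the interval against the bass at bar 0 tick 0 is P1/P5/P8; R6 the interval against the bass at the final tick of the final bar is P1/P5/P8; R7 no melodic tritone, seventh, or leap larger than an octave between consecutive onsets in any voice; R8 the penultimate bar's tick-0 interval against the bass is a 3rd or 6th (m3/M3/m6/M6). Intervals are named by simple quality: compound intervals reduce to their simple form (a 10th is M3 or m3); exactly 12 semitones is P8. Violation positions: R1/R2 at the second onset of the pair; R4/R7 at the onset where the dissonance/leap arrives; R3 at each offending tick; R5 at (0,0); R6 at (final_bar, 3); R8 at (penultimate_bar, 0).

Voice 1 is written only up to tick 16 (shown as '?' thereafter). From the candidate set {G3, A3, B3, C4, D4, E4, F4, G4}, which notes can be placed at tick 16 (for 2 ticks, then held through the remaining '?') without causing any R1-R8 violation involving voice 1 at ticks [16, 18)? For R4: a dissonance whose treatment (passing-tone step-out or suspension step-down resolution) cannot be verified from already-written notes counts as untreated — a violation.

G3: violates R2,R7,R8
A3: violates R4,R7,R8
B3: legal
C4: violates R4,R7,R8
D4: violates R2,R8
E4: legal
F4: violates R4,R7,R8
G4: violates R2,R8

{B3, E4}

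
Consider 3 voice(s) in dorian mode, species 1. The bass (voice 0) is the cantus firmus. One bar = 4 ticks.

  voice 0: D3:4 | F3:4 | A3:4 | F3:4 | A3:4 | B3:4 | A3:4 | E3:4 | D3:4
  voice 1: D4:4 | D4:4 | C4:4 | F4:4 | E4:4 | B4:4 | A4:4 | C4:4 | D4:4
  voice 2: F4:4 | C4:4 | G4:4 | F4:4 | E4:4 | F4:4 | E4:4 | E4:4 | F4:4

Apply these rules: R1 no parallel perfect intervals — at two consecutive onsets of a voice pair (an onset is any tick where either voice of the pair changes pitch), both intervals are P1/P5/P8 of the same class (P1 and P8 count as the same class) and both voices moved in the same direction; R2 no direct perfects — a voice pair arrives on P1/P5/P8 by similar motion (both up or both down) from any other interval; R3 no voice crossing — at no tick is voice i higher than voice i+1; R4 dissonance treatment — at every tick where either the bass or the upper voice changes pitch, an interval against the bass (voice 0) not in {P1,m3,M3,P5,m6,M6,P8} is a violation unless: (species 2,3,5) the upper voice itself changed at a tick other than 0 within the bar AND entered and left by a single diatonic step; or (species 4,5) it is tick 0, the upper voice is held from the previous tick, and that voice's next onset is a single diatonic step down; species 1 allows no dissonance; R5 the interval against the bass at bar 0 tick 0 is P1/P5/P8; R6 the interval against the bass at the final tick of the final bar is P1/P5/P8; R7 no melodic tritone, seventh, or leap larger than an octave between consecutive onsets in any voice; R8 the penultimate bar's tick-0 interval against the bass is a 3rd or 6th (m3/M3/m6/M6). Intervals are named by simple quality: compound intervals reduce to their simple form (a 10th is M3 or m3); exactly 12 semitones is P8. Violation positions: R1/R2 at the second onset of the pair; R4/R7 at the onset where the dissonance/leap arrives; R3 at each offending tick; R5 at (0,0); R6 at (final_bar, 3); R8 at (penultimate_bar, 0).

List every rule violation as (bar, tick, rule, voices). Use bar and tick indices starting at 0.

(0, 0, R5, (0, 2))
(1, 0, R3, (1, 2))
(1, 1, R3, (1, 2))
(1, 2, R3, (1, 2))
(1, 3, R3, (1, 2))
(2, 0, R4, (0, 2))
(3, 0, R2, (0, 2))
(4, 0, R1, (1, 2))
(5, 0, R2, (0, 1))
(5, 0, R3, (1, 2))
(5, 0, R4, (0, 2))
(5, 1, R3, (1, 2))
(5, 2, R3, (1, 2))
(5, 3, R3, (1, 2))
(6, 0, R1, (0, 1))
(6, 0, R2, (0, 2))
(6, 0, R3, (1, 2))
(6, 1, R3, (1, 2))
(6, 2, R3, (1, 2))
(6, 3, R3, (1, 2))
(7, 0, R8, (0, 2))
(8, 3, R6, (0, 2))

bar 0: v0=D3 v1=D4 v2=F4 downbeat m3
bar 1: v0=F3 v1=D4 v2=C4 downbeat P5
bar 2: v0=A3 v1=C4 v2=G4 downbeat m7
bar 3: v0=F3 v1=F4 v2=F4 downbeat P8
bar 4: v0=A3 v1=E4 v2=E4 downbeat P5
bar 5: v0=B3 v1=B4 v2=F4 downbeat TT
bar 6: v0=A3 v1=A4 v2=E4 downbeat P5
bar 7: v0=E3 v1=C4 v2=E4 downbeat P8
bar 8: v0=D3 v1=D4 v2=F4 downbeat m3
  -> R5 @ bar 0 tick 0 v(0, 2): opens on m3
  -> R3 @ bar 1 tick 0 v(1, 2): D4 above C4
  -> R3 @ bar 1 tick 1 v(1, 2): D4 above C4
  -> R3 @ bar 1 tick 2 v(1, 2): D4 above C4
  -> R3 @ bar 1 tick 3 v(1, 2): D4 above C4
  -> R4 @ bar 2 tick 0 v(0, 2): A3/G4 m7 untreated
  -> R2 @ bar 3 tick 0 v(0, 2): A3/G4 m7 -> F3/F4 P8 similar
  -> R1 @ bar 4 tick 0 v(1, 2): F4/F4 P1 -> E4/E4 P1 similar
  -> R2 @ bar 5 tick 0 v(0, 1): A3/E4 P5 -> B3/B4 P8 similar
  -> R3 @ bar 5 tick 0 v(1, 2): B4 above F4
  -> R4 @ bar 5 tick 0 v(0, 2): B3/F4 TT untreated
  -> R3 @ bar 5 tick 1 v(1, 2): B4 above F4
  -> R3 @ bar 5 tick 2 v(1, 2): B4 above F4
  -> R3 @ bar 5 tick 3 v(1, 2): B4 above F4
  -> R1 @ bar 6 tick 0 v(0, 1): B3/B4 P8 -> A3/A4 P8 similar
  -> R2 @ bar 6 tick 0 v(0, 2): B3/F4 TT -> A3/E4 P5 similar
  -> R3 @ bar 6 tick 0 v(1, 2): A4 above E4
  -> R3 @ bar 6 tick 1 v(1, 2): A4 above E4
  -> R3 @ bar 6 tick 2 v(1, 2): A4 above E4
  -> R3 @ bar 6 tick 3 v(1, 2): A4 above E4
  -> R8 @ bar 7 tick 0 v(0, 2): penult P8 not 3rd/6th
  -> R6 @ bar 8 tick 3 v(0, 2): closes on m3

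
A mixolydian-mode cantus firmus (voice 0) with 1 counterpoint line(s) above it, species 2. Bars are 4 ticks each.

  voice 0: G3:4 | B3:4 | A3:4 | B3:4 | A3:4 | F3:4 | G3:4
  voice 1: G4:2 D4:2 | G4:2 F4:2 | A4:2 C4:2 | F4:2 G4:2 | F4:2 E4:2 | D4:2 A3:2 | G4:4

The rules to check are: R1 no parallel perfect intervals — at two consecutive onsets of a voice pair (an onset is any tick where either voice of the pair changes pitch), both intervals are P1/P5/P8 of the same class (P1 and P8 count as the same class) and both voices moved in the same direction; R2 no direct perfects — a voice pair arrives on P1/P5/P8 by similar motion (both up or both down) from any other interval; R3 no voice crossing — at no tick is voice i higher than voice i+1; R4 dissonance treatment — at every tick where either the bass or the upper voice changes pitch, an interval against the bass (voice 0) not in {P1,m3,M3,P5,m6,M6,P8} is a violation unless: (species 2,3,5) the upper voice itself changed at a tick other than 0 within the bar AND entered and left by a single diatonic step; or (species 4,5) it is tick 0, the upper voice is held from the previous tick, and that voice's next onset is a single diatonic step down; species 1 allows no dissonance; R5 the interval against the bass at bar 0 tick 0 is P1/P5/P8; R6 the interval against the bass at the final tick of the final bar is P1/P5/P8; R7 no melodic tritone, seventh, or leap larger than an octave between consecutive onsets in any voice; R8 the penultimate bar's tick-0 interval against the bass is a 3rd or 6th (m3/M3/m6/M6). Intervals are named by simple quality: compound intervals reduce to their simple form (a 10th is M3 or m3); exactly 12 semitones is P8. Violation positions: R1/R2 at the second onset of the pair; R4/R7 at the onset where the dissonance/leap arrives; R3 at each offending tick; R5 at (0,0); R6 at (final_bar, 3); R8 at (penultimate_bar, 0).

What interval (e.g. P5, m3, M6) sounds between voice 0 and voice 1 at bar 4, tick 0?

voice 0=A3 voice 1=F4 -> m6

m6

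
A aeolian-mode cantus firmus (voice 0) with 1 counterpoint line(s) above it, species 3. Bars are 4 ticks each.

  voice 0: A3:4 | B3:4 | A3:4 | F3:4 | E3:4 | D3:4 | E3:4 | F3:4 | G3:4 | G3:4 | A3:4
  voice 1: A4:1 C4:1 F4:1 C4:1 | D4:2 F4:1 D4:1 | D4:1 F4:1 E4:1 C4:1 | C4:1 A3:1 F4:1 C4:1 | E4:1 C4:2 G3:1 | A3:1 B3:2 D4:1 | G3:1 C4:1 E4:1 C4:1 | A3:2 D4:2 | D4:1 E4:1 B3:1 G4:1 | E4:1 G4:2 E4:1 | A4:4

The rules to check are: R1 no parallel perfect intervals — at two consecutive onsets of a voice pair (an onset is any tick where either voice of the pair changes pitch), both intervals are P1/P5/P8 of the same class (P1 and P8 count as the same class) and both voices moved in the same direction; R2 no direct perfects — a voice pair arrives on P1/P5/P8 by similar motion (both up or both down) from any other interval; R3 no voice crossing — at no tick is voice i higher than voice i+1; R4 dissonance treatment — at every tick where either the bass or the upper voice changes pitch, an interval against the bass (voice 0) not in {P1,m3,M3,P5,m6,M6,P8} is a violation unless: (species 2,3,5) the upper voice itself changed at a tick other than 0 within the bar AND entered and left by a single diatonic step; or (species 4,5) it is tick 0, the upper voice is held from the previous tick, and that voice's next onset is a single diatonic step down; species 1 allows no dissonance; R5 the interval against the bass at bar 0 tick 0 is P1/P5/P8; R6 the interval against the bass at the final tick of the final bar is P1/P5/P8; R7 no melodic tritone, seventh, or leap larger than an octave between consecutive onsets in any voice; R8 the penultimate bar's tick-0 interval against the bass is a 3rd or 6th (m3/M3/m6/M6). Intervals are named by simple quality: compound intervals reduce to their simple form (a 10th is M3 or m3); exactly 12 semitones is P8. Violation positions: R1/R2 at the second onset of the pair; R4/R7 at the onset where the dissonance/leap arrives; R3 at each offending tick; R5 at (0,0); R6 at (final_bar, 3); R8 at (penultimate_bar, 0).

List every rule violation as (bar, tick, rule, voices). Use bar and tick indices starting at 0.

(1, 2, R4, (0, 1))
(2, 0, R4, (0, 1))
(10, 0, R2, (0, 1))

bar 0: v0=A3 v1=A4 downbeat P8
bar 1: v0=B3 v1=D4 downbeat m3
bar 2: v0=A3 v1=D4 downbeat P4
bar 3: v0=F3 v1=C4 downbeat P5
bar 4: v0=E3 v1=E4 downbeat P8
bar 5: v0=D3 v1=A3 downbeat P5
bar 6: v0=E3 v1=G3 downbeat m3
bar 7: v0=F3 v1=A3 downbeat M3
bar 8: v0=G3 v1=D4 downbeat P5
bar 9: v0=G3 v1=E4 downbeat M6
bar 10: v0=A3 v1=A4 downbeat P8
  -> R4 @ bar 1 tick 2 v(0, 1): B3/F4 TT untreated
  -> R4 @ bar 2 tick 0 v(0, 1): A3/D4 P4 untreated
  -> R2 @ bar 10 tick 0 v(0, 1): G3/E4 M6 -> A3/A4 P8 similar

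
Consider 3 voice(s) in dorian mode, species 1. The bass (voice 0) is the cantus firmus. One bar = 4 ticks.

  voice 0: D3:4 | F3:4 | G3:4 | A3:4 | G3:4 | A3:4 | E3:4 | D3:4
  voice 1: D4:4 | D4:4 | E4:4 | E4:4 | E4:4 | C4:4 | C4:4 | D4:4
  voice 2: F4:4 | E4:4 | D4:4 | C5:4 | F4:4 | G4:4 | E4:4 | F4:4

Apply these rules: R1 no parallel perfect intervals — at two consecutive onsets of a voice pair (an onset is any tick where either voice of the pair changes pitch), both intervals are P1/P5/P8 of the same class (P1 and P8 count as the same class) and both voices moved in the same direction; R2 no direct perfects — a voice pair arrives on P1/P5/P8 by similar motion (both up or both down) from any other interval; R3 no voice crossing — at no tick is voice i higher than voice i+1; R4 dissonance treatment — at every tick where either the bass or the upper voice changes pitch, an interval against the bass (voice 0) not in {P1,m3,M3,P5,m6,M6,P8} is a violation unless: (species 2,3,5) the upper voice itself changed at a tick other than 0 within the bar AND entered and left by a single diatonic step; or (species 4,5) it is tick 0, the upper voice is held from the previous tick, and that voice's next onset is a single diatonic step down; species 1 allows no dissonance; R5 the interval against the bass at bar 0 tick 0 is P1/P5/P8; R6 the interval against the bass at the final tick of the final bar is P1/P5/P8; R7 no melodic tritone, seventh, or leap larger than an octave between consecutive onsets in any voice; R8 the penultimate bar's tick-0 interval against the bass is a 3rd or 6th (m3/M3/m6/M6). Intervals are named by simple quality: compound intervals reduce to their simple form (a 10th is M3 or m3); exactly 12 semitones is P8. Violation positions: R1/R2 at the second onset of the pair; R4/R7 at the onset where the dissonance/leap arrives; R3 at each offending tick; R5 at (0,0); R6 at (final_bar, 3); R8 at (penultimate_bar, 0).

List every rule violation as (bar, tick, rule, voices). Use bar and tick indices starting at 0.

(0, 0, R5, (0, 2))
(1, 0, R4, (0, 2))
(2, 0, R3, (1, 2))
(2, 1, R3, (1, 2))
(2, 2, R3, (1, 2))
(2, 3, R3, (1, 2))
(3, 0, R7, (2,))
(4, 0, R4, (0, 2))
(5, 0, R4, (0, 2))
(6, 0, R2, (0, 2))
(6, 0, R8, (0, 2))
(7, 3, R6, (0, 2))

bar 0: v0=D3 v1=D4 v2=F4 downbeat m3
bar 1: v0=F3 v1=D4 v2=E4 downbeat M7
bar 2: v0=G3 v1=E4 v2=D4 downbeat P5
bar 3: v0=A3 v1=E4 v2=C5 downbeat m3
bar 4: v0=G3 v1=E4 v2=F4 downbeat m7
bar 5: v0=A3 v1=C4 v2=G4 downbeat m7
bar 6: v0=E3 v1=C4 v2=E4 downbeat P8
bar 7: v0=D3 v1=D4 v2=F4 downbeat m3
  -> R5 @ bar 0 tick 0 v(0, 2): opens on m3
  -> R4 @ bar 1 tick 0 v(0, 2): F3/E4 M7 untreated
  -> R3 @ bar 2 tick 0 v(1, 2): E4 above D4
  -> R3 @ bar 2 tick 1 v(1, 2): E4 above D4
  -> R3 @ bar 2 tick 2 v(1, 2): E4 above D4
  -> R3 @ bar 2 tick 3 v(1, 2): E4 above D4
  -> R7 @ bar 3 tick 0 v(2,): D4->C5 leap 10st
  -> R4 @ bar 4 tick 0 v(0, 2): G3/F4 m7 untreated
  -> R4 @ bar 5 tick 0 v(0, 2): A3/G4 m7 untreated
  -> R2 @ bar 6 tick 0 v(0, 2): A3/G4 m7 -> E3/E4 P8 similar
  -> R8 @ bar 6 tick 0 v(0, 2): penult P8 not 3rd/6th
  -> R6 @ bar 7 tick 3 v(0, 2): closes on m3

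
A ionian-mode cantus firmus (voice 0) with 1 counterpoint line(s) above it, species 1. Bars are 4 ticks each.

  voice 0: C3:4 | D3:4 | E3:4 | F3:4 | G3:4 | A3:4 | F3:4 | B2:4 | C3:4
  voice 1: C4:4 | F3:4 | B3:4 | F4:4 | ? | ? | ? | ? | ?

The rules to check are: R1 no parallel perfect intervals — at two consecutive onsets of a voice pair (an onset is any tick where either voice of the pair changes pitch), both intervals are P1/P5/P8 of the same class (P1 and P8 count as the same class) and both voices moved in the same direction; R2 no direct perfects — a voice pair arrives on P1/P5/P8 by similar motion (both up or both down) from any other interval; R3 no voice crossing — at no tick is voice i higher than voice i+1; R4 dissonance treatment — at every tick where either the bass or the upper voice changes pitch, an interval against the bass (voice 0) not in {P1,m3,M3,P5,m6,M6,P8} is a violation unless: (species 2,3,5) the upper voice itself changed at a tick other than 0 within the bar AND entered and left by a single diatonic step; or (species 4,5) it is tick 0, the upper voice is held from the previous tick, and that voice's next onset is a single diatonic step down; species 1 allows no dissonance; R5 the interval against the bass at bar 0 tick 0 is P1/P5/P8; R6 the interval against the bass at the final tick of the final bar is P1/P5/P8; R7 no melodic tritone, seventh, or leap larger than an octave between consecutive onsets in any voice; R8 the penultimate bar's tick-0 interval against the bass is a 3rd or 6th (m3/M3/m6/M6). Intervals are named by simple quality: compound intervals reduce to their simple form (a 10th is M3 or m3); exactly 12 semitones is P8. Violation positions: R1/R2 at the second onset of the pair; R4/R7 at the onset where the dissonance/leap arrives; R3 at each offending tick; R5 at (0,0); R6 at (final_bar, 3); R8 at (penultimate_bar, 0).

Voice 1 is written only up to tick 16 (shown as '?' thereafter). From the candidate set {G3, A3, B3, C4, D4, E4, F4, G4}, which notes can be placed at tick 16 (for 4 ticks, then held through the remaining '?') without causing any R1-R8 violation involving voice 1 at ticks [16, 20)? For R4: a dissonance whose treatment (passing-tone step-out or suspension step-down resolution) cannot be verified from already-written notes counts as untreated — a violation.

{D4, E4}

G3: violates R7
A3: violates R4
B3: violates R7
C4: violates R4
D4: legal
E4: legal
F4: violates R4
G4: violates R1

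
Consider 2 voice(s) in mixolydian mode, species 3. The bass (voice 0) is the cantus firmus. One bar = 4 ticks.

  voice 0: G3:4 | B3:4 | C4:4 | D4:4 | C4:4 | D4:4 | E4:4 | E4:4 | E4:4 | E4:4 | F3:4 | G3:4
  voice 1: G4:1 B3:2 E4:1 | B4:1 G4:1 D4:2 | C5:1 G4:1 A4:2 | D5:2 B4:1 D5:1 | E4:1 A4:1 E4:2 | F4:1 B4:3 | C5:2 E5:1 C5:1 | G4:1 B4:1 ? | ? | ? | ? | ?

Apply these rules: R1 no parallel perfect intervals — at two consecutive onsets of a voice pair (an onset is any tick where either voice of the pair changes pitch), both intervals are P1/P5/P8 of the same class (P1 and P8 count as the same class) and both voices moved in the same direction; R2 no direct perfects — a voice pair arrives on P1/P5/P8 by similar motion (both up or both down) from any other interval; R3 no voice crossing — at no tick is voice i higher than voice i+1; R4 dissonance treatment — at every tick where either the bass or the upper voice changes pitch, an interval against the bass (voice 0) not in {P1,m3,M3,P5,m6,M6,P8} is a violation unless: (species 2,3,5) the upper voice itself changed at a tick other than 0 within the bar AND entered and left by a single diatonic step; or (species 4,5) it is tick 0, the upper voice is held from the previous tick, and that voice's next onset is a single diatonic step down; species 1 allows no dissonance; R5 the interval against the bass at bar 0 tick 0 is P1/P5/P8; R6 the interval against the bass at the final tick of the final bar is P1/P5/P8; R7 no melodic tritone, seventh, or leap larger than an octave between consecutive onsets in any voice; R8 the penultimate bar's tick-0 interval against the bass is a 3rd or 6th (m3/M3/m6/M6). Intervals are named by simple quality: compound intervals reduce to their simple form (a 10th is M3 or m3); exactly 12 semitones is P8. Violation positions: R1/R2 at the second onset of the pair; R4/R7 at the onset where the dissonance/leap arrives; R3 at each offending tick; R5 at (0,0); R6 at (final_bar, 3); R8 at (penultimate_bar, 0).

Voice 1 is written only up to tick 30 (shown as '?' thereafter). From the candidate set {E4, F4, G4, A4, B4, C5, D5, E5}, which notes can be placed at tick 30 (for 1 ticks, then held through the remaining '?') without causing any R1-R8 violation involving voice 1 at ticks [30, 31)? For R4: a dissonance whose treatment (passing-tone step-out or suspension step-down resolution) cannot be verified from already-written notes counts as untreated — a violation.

{B4, C5, E4, E5, G4}

E4: legal
F4: violates R4,R7
G4: legal
A4: violates R4
B4: legal
C5: legal
D5: violates R4
E5: legal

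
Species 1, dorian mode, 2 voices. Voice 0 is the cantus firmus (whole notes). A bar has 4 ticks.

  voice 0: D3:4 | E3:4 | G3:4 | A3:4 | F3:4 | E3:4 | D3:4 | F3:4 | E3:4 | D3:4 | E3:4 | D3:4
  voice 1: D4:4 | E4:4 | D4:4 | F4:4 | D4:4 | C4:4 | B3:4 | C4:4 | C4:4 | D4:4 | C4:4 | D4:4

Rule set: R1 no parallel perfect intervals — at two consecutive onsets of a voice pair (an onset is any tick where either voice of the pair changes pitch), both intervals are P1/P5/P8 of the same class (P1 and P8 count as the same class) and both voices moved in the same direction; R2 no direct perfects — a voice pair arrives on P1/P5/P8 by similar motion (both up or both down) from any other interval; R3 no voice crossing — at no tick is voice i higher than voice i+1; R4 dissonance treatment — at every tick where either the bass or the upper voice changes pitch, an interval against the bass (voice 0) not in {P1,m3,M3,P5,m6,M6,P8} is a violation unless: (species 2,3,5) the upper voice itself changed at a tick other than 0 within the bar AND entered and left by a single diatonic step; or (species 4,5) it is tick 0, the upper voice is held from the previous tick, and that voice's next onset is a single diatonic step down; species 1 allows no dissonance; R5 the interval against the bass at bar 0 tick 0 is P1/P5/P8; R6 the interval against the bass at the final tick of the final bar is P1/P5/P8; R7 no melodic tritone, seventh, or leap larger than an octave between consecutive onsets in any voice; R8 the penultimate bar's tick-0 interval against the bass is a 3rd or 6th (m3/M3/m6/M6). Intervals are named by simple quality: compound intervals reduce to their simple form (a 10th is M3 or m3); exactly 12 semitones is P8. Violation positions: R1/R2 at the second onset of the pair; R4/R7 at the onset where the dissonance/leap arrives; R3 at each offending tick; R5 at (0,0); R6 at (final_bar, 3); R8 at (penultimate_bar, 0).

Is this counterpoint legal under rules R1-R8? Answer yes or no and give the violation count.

No (2 violations)

bar 0: v0=D3 v1=D4 (P8)
bar 1: v0=E3 v1=E4 (P8)
bar 2: v0=G3 v1=D4 (P5)
bar 3: v0=A3 v1=F4 (m6)
bar 4: v0=F3 v1=D4 (M6)
bar 5: v0=E3 v1=C4 (m6)
bar 6: v0=D3 v1=B3 (M6)
bar 7: v0=F3 v1=C4 (P5)
bar 8: v0=E3 v1=C4 (m6)
bar 9: v0=D3 v1=D4 (P8)
bar 10: v0=E3 v1=C4 (m6)
bar 11: v0=D3 v1=D4 (P8)
  R1 @ bar1.0: D3/D4 P8 -> E3/E4 P8 similar
  R2 @ bar7.0: D3/B3 M6 -> F3/C4 P5 similar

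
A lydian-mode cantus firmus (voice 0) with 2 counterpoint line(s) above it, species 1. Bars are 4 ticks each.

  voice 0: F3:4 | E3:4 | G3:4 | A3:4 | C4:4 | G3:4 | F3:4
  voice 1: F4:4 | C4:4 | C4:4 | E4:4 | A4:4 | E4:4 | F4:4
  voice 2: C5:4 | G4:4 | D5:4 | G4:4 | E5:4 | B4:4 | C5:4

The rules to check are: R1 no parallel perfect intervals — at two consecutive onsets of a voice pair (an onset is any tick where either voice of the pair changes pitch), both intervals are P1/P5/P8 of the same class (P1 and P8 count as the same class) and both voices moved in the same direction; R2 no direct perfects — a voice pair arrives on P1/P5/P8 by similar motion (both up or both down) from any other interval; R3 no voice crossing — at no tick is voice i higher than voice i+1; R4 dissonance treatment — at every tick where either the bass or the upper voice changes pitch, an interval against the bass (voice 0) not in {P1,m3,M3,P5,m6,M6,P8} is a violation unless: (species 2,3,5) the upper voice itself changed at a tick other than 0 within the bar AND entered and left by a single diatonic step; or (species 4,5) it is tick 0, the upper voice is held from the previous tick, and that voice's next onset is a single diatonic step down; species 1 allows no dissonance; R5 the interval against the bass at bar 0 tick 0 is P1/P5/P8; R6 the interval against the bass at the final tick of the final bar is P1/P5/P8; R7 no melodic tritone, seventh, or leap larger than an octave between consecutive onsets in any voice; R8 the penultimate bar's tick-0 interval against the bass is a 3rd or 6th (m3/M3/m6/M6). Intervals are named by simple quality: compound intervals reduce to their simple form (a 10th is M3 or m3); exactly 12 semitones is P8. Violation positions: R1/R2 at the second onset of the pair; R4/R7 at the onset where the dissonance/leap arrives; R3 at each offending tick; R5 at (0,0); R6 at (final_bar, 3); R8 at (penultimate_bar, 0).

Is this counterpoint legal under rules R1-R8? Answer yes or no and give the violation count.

No (8 violations)

bar 0: v0=F3 v1=F4 v2=C5 (P5)
bar 1: v0=E3 v1=C4 v2=G4 (m3)
bar 2: v0=G3 v1=C4 v2=D5 (P5)
bar 3: v0=A3 v1=E4 v2=G4 (m7)
bar 4: v0=C4 v1=A4 v2=E5 (M3)
bar 5: v0=G3 v1=E4 v2=B4 (M3)
bar 6: v0=F3 v1=F4 v2=C5 (P5)
  R1 @ bar1.0: F4/C5 P5 -> C4/G4 P5 similar
  R2 @ bar2.0: E3/G4 m3 -> G3/D5 P5 similar
  R4 @ bar2.0: G3/C4 P4 untreated
  R2 @ bar3.0: G3/C4 P4 -> A3/E4 P5 similar
  R4 @ bar3.0: A3/G4 m7 untreated
  R2 @ bar4.0: E4/G4 m3 -> A4/E5 P5 similar
  R1 @ bar5.0: A4/E5 P5 -> E4/B4 P5 similar
  R1 @ bar6.0: E4/B4 P5 -> F4/C5 P5 similar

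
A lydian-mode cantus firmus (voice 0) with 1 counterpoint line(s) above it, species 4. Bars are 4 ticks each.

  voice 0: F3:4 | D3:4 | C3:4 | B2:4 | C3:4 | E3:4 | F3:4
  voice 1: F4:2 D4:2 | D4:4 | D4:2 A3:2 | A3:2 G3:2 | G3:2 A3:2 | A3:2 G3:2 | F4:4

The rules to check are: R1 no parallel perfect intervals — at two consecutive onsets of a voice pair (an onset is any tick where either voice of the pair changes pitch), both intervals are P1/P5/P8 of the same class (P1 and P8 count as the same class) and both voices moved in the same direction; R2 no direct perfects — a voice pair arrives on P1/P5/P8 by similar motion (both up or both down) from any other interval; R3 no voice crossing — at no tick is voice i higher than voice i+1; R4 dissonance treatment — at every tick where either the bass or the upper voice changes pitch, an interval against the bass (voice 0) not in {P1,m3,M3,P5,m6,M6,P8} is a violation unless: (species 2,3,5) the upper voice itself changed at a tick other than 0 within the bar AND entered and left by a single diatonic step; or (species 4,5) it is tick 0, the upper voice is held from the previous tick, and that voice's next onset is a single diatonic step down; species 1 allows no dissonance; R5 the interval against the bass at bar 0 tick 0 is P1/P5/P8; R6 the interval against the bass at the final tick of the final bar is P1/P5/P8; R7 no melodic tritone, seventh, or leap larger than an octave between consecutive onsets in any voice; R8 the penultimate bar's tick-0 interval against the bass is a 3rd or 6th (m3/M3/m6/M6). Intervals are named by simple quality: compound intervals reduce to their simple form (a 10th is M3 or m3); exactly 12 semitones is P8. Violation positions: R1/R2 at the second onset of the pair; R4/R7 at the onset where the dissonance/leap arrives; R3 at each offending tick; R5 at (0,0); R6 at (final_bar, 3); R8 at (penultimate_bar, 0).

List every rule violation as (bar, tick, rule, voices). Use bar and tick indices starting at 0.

bar 0: v0=F3 v1=F4 downbeat P8
bar 1: v0=D3 v1=D4 downbeat P8
bar 2: v0=C3 v1=D4 downbeat M2
bar 3: v0=B2 v1=A3 downbeat m7
bar 4: v0=C3 v1=G3 downbeat P5
bar 5: v0=E3 v1=A3 downbeat P4
bar 6: v0=F3 v1=F4 downbeat P8
  -> R4 @ bar 2 tick 0 v(0, 1): C3/D4 M2 untreated
  -> R8 @ bar 5 tick 0 v(0, 1): penult P4 not 3rd/6th
  -> R2 @ bar 6 tick 0 v(0, 1): E3/G3 m3 -> F3/F4 P8 similar
  -> R7 @ bar 6 tick 0 v(1,): G3->F4 leap 10st

(2, 0, R4, (0, 1))
(5, 0, R8, (0, 1))
(6, 0, R2, (0, 1))
(6, 0, R7, (1,))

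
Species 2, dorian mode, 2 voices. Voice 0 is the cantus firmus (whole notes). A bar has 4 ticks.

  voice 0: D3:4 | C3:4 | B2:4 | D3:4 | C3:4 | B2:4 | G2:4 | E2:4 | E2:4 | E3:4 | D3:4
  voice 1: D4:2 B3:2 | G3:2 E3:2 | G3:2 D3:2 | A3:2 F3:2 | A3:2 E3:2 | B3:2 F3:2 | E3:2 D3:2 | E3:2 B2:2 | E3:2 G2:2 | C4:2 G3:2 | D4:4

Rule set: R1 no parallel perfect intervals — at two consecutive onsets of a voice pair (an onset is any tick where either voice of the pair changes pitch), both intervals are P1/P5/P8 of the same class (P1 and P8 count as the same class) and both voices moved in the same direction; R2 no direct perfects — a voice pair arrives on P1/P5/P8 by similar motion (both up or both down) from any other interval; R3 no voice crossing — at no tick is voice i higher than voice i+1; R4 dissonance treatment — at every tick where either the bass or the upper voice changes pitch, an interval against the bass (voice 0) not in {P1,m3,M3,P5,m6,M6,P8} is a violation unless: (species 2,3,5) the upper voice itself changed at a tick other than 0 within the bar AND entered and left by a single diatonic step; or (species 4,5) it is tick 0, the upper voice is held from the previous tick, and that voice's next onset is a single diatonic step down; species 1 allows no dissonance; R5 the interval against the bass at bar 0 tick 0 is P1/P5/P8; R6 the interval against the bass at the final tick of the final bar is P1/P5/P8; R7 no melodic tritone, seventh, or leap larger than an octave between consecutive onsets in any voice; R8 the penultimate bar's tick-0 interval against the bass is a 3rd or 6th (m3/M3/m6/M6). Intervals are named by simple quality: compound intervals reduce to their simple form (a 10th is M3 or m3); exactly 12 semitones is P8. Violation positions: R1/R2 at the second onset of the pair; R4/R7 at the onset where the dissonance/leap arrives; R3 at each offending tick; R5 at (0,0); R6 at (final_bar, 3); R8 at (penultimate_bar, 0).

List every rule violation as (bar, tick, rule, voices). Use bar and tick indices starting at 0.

(1, 0, R2, (0, 1))
(3, 0, R2, (0, 1))
(5, 2, R4, (0, 1))
(5, 2, R7, (1,))
(9, 0, R7, (1,))

bar 0: v0=D3 v1=D4 downbeat P8
bar 1: v0=C3 v1=G3 downbeat P5
bar 2: v0=B2 v1=G3 downbeat m6
bar 3: v0=D3 v1=A3 downbeat P5
bar 4: v0=C3 v1=A3 downbeat M6
bar 5: v0=B2 v1=B3 downbeat P8
bar 6: v0=G2 v1=E3 downbeat M6
bar 7: v0=E2 v1=E3 downbeat P8
bar 8: v0=E2 v1=E3 downbeat P8
bar 9: v0=E3 v1=C4 downbeat m6
bar 10: v0=D3 v1=D4 downbeat P8
  -> R2 @ bar 1 tick 0 v(0, 1): D3/B3 M6 -> C3/G3 P5 similar
  -> R2 @ bar 3 tick 0 v(0, 1): B2/D3 m3 -> D3/A3 P5 similar
  -> R4 @ bar 5 tick 2 v(0, 1): B2/F3 TT untreated
  -> R7 @ bar 5 tick 2 v(1,): B3->F3 leap 6st
  -> R7 @ bar 9 tick 0 v(1,): G2->C4 leap 17st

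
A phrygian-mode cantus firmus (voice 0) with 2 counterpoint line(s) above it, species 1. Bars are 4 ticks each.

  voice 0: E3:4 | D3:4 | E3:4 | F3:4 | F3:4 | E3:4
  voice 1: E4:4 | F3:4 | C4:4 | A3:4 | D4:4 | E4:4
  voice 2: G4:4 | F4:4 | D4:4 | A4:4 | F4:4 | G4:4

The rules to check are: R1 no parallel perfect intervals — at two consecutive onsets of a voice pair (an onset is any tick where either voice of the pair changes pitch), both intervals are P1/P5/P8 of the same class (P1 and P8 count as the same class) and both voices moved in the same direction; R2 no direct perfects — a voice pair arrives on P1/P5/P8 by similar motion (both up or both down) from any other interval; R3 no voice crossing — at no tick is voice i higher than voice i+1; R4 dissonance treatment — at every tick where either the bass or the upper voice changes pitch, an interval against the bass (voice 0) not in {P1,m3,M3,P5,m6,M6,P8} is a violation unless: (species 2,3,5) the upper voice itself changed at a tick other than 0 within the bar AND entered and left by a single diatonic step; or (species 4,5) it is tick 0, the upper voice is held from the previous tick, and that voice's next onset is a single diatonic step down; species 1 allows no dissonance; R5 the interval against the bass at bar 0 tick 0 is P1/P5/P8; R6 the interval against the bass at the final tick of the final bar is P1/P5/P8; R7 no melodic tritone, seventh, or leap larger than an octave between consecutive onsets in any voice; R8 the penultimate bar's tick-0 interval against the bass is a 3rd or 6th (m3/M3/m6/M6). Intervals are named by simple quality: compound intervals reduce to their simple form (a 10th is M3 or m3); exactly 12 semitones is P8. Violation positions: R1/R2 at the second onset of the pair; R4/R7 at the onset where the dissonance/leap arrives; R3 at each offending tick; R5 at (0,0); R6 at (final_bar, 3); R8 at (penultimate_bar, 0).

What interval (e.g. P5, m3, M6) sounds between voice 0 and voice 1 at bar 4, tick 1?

voice 0=F3 voice 1=D4 -> M6

M6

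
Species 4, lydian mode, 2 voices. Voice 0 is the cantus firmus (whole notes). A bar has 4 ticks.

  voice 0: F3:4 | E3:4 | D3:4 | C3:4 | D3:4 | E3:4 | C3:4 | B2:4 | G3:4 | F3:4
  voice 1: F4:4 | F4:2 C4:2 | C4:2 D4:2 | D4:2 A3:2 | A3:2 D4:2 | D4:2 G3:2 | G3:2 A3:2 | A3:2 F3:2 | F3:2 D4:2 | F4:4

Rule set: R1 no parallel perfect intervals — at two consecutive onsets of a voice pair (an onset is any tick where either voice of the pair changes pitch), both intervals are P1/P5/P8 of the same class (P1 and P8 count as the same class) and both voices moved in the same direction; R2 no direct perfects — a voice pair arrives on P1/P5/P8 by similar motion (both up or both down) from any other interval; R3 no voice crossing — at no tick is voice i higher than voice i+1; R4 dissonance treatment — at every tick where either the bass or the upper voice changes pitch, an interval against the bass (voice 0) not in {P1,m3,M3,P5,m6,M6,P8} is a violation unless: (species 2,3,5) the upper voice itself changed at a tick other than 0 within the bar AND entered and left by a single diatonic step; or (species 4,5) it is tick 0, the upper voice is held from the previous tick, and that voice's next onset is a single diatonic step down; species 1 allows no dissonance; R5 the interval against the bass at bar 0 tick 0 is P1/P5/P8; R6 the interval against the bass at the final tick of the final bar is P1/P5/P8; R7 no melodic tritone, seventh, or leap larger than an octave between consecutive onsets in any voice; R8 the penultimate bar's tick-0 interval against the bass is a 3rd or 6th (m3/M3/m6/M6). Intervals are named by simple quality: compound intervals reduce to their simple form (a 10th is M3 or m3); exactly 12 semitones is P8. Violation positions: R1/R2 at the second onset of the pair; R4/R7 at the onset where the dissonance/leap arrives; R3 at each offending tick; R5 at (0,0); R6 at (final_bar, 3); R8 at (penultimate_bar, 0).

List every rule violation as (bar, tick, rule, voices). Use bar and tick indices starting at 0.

(1, 0, R4, (0, 1))
(2, 0, R4, (0, 1))
(3, 0, R4, (0, 1))
(5, 0, R4, (0, 1))
(7, 0, R4, (0, 1))
(7, 2, R4, (0, 1))
(8, 0, R3, (0, 1))
(8, 0, R4, (0, 1))
(8, 0, R8, (0, 1))
(8, 1, R3, (0, 1))

bar 0: v0=F3 v1=F4 downbeat P8
bar 1: v0=E3 v1=F4 downbeat m2
bar 2: v0=D3 v1=C4 downbeat m7
bar 3: v0=C3 v1=D4 downbeat M2
bar 4: v0=D3 v1=A3 downbeat P5
bar 5: v0=E3 v1=D4 downbeat m7
bar 6: v0=C3 v1=G3 downbeat P5
bar 7: v0=B2 v1=A3 downbeat m7
bar 8: v0=G3 v1=F3 downbeat M2
bar 9: v0=F3 v1=F4 downbeat P8
  -> R4 @ bar 1 tick 0 v(0, 1): E3/F4 m2 untreated
  -> R4 @ bar 2 tick 0 v(0, 1): D3/C4 m7 untreated
  -> R4 @ bar 3 tick 0 v(0, 1): C3/D4 M2 untreated
  -> R4 @ bar 5 tick 0 v(0, 1): E3/D4 m7 untreated
  -> R4 @ bar 7 tick 0 v(0, 1): B2/A3 m7 untreated
  -> R4 @ bar 7 tick 2 v(0, 1): B2/F3 TT untreated
  -> R3 @ bar 8 tick 0 v(0, 1): G3 above F3
  -> R4 @ bar 8 tick 0 v(0, 1): G3/F3 M2 untreated
  -> R8 @ bar 8 tick 0 v(0, 1): penult M2 not 3rd/6th
  -> R3 @ bar 8 tick 1 v(0, 1): G3 above F3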